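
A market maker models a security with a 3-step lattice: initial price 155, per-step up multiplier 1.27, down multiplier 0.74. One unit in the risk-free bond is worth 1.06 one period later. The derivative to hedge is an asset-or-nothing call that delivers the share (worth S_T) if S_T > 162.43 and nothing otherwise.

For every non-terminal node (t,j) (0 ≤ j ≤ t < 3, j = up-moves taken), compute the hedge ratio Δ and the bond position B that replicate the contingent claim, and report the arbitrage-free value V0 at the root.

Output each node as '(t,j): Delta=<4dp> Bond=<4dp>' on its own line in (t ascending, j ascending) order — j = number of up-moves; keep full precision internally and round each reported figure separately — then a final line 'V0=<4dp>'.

(0,0): Delta=1.4822 Bond=-103.7664
(1,0): Delta=1.7334 Bond=-138.7999
(1,1): Delta=1.3862 Bond=-91.0874
(2,0): Delta=0.0000 Bond=0.0000
(2,1): Delta=2.3962 Bond=-243.6805
(2,2): Delta=1.0000 Bond=0.0000
V0=125.9822

Risk-neutral probability p* = (R−d)/(u−d) = (1.06−0.74)/(1.27−0.74) = 0.6038.
At expiry t=3: V(3,0)=0.0000, V(3,1)=0.0000, V(3,2)=184.9996, V(3,3)=317.4994
Node (2,0) S=84.8780: V=(p*·0.0000+(1−p*)·0.0000)/1.06=0.0000; Δ=(0.0000−0.0000)/(107.7951−62.8097)=0.0000; B=V−Δ·S=0.0000
Node (2,1) S=145.6690: V=(p*·184.9996+(1−p*)·0.0000)/1.06=105.3754; Δ=(184.9996−0.0000)/(184.9996−107.7951)=2.3962; B=V−Δ·S=-243.6805
Node (2,2) S=249.9995: V=(p*·317.4994+(1−p*)·184.9996)/1.06=249.9995; Δ=(317.4994−184.9996)/(317.4994−184.9996)=1.0000; B=V−Δ·S=0.0000
Node (1,0) S=114.7000: V=(p*·105.3754+(1−p*)·0.0000)/1.06=60.0216; Δ=(105.3754−0.0000)/(145.6690−84.8780)=1.7334; B=V−Δ·S=-138.7999
Node (1,1) S=196.8500: V=(p*·249.9995+(1−p*)·105.3754)/1.06=181.7883; Δ=(249.9995−105.3754)/(249.9995−145.6690)=1.3862; B=V−Δ·S=-91.0874
Node (0,0) S=155.0000: V=(p*·181.7883+(1−p*)·60.0216)/1.06=125.9822; Δ=(181.7883−60.0216)/(196.8500−114.7000)=1.4822; B=V−Δ·S=-103.7664
Root portfolio cost Δ·155+B reproduces V0=125.9822.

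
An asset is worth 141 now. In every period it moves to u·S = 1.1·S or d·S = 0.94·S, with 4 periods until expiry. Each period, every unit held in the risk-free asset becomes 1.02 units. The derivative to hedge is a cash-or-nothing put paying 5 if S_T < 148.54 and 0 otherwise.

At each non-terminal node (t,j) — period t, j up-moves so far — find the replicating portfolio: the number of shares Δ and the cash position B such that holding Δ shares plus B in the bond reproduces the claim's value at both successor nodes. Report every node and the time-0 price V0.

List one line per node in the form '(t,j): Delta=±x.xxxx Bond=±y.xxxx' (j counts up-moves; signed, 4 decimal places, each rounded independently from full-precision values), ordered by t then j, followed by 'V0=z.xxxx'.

(0,0): Delta=-0.0783 Bond=12.4863
(1,0): Delta=-0.1133 Bond=17.3741
(1,1): Delta=-0.0484 Bond=8.0981
(2,0): Delta=-0.1230 Bond=18.9230
(2,1): Delta=-0.1051 Bond=16.5201
(2,2): Delta=0.0000 Bond=0.0000
(3,0): Delta=0.0000 Bond=4.9020
(3,1): Delta=-0.2280 Bond=33.7010
(3,2): Delta=0.0000 Bond=0.0000
(3,3): Delta=0.0000 Bond=0.0000
V0=1.4435

Since d<R<u, set p* = (R−d)/(u−d) = 0.5000; price each node as the discounted p*-expectation of its children.
Payoff layer (t=4): V(4,0)=5.0000, V(4,1)=5.0000, V(4,2)=0.0000, V(4,3)=0.0000, V(4,4)=0.0000
Node (3,0) S=117.1123: V=(p*·5.0000+(1−p*)·5.0000)/1.02=4.9020; Δ=(5.0000−5.0000)/(128.8236−110.0856)=0.0000; B=V−Δ·S=4.9020
Node (3,1) S=137.0464: V=(p*·0.0000+(1−p*)·5.0000)/1.02=2.4510; Δ=(0.0000−5.0000)/(150.7510−128.8236)=-0.2280; B=V−Δ·S=33.7010
Node (3,2) S=160.3734: V=(p*·0.0000+(1−p*)·0.0000)/1.02=0.0000; Δ=(0.0000−0.0000)/(176.4107−150.7510)=0.0000; B=V−Δ·S=0.0000
Node (3,3) S=187.6710: V=(p*·0.0000+(1−p*)·0.0000)/1.02=0.0000; Δ=(0.0000−0.0000)/(206.4381−176.4107)=0.0000; B=V−Δ·S=0.0000
Node (2,0) S=124.5876: V=(p*·2.4510+(1−p*)·4.9020)/1.02=3.6044; Δ=(2.4510−4.9020)/(137.0464−117.1123)=-0.1230; B=V−Δ·S=18.9230
Node (2,1) S=145.7940: V=(p*·0.0000+(1−p*)·2.4510)/1.02=1.2015; Δ=(0.0000−2.4510)/(160.3734−137.0464)=-0.1051; B=V−Δ·S=16.5201
Node (2,2) S=170.6100: V=(p*·0.0000+(1−p*)·0.0000)/1.02=0.0000; Δ=(0.0000−0.0000)/(187.6710−160.3734)=0.0000; B=V−Δ·S=0.0000
Node (1,0) S=132.5400: V=(p*·1.2015+(1−p*)·3.6044)/1.02=2.3558; Δ=(1.2015−3.6044)/(145.7940−124.5876)=-0.1133; B=V−Δ·S=17.3741
Node (1,1) S=155.1000: V=(p*·0.0000+(1−p*)·1.2015)/1.02=0.5890; Δ=(0.0000−1.2015)/(170.6100−145.7940)=-0.0484; B=V−Δ·S=8.0981
Node (0,0) S=141.0000: V=(p*·0.5890+(1−p*)·2.3558)/1.02=1.4435; Δ=(0.5890−2.3558)/(155.1000−132.5400)=-0.0783; B=V−Δ·S=12.4863
The time-0 hedge costs 1.4435, which is the no-arbitrage price.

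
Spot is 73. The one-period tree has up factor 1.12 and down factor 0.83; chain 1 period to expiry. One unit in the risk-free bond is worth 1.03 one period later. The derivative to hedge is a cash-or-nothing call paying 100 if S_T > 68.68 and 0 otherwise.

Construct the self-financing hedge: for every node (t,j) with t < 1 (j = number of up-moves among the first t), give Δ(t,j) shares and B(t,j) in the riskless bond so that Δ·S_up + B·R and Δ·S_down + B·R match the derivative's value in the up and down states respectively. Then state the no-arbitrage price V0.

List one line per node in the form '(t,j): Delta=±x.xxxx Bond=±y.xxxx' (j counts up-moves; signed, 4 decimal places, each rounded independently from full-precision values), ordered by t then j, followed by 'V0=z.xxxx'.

(0,0): Delta=4.7237 Bond=-277.8708
V0=66.9568

The replicating-portfolio and risk-neutral prices coincide; use p* = (1.03−0.83)/(1.12−0.83) = 0.6897 for the latter.
Terminal payoffs: V(1,0)=0.0000, V(1,1)=100.0000
(0,0): S=73.0000. Δ = (V_up−V_dn)/(S_up−S_dn) = (100.0000−0.0000)/(81.7600−60.5900) = 4.7237. V = [p*·100.0000 + (1−p*)·0.0000]/1.03 = 66.9568. B = V − Δ·S = -277.8708.
Root portfolio cost Δ·73+B reproduces V0=66.9568.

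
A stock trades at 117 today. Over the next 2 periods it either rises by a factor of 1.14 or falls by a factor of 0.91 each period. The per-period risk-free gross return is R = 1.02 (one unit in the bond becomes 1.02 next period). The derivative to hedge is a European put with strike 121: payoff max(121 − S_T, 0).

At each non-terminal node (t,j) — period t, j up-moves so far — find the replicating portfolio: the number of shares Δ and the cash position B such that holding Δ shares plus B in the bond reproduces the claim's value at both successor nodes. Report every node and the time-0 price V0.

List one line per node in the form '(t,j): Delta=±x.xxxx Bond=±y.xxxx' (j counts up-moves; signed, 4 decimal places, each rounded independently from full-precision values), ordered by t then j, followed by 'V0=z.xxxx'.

Risk-neutral probability p* = (R−d)/(u−d) = (1.02−0.91)/(1.14−0.91) = 0.4783.
At expiry t=2: V(2,0)=24.1123, V(2,1)=0.0000, V(2,2)=0.0000
Node (1,0) S=106.4700: V=(p*·0.0000+(1−p*)·24.1123)/1.02=12.3337; Δ=(0.0000−24.1123)/(121.3758−96.8877)=-0.9847; B=V−Δ·S=117.1697
Node (1,1) S=133.3800: V=(p*·0.0000+(1−p*)·0.0000)/1.02=0.0000; Δ=(0.0000−0.0000)/(152.0532−121.3758)=0.0000; B=V−Δ·S=0.0000
Node (0,0) S=117.0000: V=(p*·0.0000+(1−p*)·12.3337)/1.02=6.3088; Δ=(0.0000−12.3337)/(133.3800−106.4700)=-0.4583; B=V−Δ·S=59.9334
Root portfolio cost Δ·117+B reproduces V0=6.3088.

(0,0): Delta=-0.4583 Bond=59.9334
(1,0): Delta=-0.9847 Bond=117.1697
(1,1): Delta=0.0000 Bond=0.0000
V0=6.3088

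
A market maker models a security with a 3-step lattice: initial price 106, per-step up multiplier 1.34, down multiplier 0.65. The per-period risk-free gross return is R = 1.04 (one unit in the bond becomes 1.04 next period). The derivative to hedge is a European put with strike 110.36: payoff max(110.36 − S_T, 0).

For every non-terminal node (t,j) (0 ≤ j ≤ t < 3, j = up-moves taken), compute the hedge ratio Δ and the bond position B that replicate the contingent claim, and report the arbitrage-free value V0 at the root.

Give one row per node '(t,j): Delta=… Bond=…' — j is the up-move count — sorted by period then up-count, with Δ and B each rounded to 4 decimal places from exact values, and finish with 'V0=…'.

Risk-neutral probability p* = (R−d)/(u−d) = (1.04−0.65)/(1.34−0.65) = 0.5652.
Terminal values V(3,·): V(3,0)=81.2498, V(3,1)=50.3481, V(3,2)=0.0000, V(3,3)=0.0000
(2,0): S=44.7850. Δ = (V_up−V_dn)/(S_up−S_dn) = (50.3481−81.2498)/(60.0119−29.1103) = -1.0000. V = [p*·50.3481 + (1−p*)·81.2498]/1.04 = 61.3304. B = V − Δ·S = 106.1154.
(2,1): S=92.3260. Δ = (V_up−V_dn)/(S_up−S_dn) = (0.0000−50.3481)/(123.7168−60.0119) = -0.7903. V = [p*·0.0000 + (1−p*)·50.3481]/1.04 = 21.0485. B = V − Δ·S = 94.0168.
(2,2): S=190.3336. Δ = (V_up−V_dn)/(S_up−S_dn) = (0.0000−0.0000)/(255.0470−123.7168) = 0.0000. V = [p*·0.0000 + (1−p*)·0.0000]/1.04 = 0.0000. B = V − Δ·S = 0.0000.
(1,0): S=68.9000. Δ = (V_up−V_dn)/(S_up−S_dn) = (21.0485−61.3304)/(92.3260−44.7850) = -0.8473. V = [p*·21.0485 + (1−p*)·61.3304]/1.04 = 37.0792. B = V − Δ·S = 95.4587.
(1,1): S=142.0400. Δ = (V_up−V_dn)/(S_up−S_dn) = (0.0000−21.0485)/(190.3336−92.3260) = -0.2148. V = [p*·0.0000 + (1−p*)·21.0485]/1.04 = 8.7996. B = V − Δ·S = 39.3047.
(0,0): S=106.0000. Δ = (V_up−V_dn)/(S_up−S_dn) = (8.7996−37.0792)/(142.0400−68.9000) = -0.3867. V = [p*·8.7996 + (1−p*)·37.0792]/1.04 = 20.2837. B = V − Δ·S = 61.2687.
The time-0 hedge costs 20.2837, which is the no-arbitrage price.

(0,0): Delta=-0.3867 Bond=61.2687
(1,0): Delta=-0.8473 Bond=95.4587
(1,1): Delta=-0.2148 Bond=39.3047
(2,0): Delta=-1.0000 Bond=106.1154
(2,1): Delta=-0.7903 Bond=94.0168
(2,2): Delta=0.0000 Bond=0.0000
V0=20.2837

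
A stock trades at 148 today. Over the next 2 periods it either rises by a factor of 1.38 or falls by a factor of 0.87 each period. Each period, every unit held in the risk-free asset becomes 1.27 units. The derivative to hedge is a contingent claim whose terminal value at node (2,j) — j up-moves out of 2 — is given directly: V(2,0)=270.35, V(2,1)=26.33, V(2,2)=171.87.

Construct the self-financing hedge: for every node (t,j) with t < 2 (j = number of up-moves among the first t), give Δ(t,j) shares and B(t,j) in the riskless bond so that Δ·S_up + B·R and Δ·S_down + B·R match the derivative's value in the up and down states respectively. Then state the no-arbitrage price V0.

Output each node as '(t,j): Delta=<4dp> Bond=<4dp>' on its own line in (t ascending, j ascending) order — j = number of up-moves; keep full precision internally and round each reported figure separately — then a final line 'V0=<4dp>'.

Since d<R<u, set p* = (R−d)/(u−d) = 0.7843; price each node as the discounted p*-expectation of its children.
Terminal payoffs: V(2,0)=270.3500, V(2,1)=26.3300, V(2,2)=171.8700
Node (1,0) S=128.7600: V=(p*·26.3300+(1−p*)·270.3500)/1.27=62.1746; Δ=(26.3300−270.3500)/(177.6888−112.0212)=-3.7160; B=V−Δ·S=540.6452
Node (1,1) S=204.2400: V=(p*·171.8700+(1−p*)·26.3300)/1.27=110.6134; Δ=(171.8700−26.3300)/(281.8512−177.6888)=1.3972; B=V−Δ·S=-174.7591
Node (0,0) S=148.0000: V=(p*·110.6134+(1−p*)·62.1746)/1.27=78.8707; Δ=(110.6134−62.1746)/(204.2400−128.7600)=0.6417; B=V−Δ·S=-16.1073
Check: Δ(0,0)·S0 + B(0,0) = 78.8707 = V0.

(0,0): Delta=0.6417 Bond=-16.1073
(1,0): Delta=-3.7160 Bond=540.6452
(1,1): Delta=1.3972 Bond=-174.7591
V0=78.8707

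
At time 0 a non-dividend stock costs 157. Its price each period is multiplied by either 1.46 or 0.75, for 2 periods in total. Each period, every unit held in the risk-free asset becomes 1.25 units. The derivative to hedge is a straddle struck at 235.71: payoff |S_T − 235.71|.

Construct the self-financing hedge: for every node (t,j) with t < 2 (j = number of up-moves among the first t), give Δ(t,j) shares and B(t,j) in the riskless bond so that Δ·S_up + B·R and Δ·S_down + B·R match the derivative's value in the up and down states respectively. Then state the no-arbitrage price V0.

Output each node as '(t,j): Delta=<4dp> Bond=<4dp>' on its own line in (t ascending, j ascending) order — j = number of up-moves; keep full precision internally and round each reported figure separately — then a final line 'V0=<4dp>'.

(0,0): Delta=0.0002 Bond=56.6339
(1,0): Delta=-1.0000 Bond=188.5680
(1,1): Delta=0.2160 Bond=21.3265
V0=56.6681

The replicating-portfolio and risk-neutral prices coincide; use p* = (1.25−0.75)/(1.46−0.75) = 0.7042 for the latter.
At expiry t=2: V(2,0)=147.3975, V(2,1)=63.7950, V(2,2)=98.9512
Node (1,0) S=117.7500: V=(p*·63.7950+(1−p*)·147.3975)/1.25=70.8180; Δ=(63.7950−147.3975)/(171.9150−88.3125)=-1.0000; B=V−Δ·S=188.5680
Node (1,1) S=229.2200: V=(p*·98.9512+(1−p*)·63.7950)/1.25=70.8423; Δ=(98.9512−63.7950)/(334.6612−171.9150)=0.2160; B=V−Δ·S=21.3265
Node (0,0) S=157.0000: V=(p*·70.8423+(1−p*)·70.8180)/1.25=56.6681; Δ=(70.8423−70.8180)/(229.2200−117.7500)=0.0002; B=V−Δ·S=56.6339
The time-0 hedge costs 56.6681, which is the no-arbitrage price.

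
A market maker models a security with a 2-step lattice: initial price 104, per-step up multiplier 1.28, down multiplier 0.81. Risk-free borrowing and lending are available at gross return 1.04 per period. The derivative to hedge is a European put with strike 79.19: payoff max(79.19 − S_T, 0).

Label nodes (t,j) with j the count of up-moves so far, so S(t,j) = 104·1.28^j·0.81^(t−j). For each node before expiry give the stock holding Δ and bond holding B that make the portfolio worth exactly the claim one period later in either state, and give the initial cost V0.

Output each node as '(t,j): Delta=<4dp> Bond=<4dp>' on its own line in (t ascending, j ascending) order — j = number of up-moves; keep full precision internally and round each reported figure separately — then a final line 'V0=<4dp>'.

The replicating-portfolio and risk-neutral prices coincide; use p* = (1.04−0.81)/(1.28−0.81) = 0.4894 for the latter.
At expiry t=2: V(2,0)=10.9556, V(2,1)=0.0000, V(2,2)=0.0000
  t=1,j=0: stock 84.2400 → up 107.8272 (V=0.0000), down 68.2344 (V=10.9556). Price 5.3792; hedge Δ=-0.2767, bond B=28.6890.
  t=1,j=1: stock 133.1200 → up 170.3936 (V=0.0000), down 107.8272 (V=0.0000). Price 0.0000; hedge Δ=0.0000, bond B=0.0000.
  t=0,j=0: stock 104.0000 → up 133.1200 (V=0.0000), down 84.2400 (V=5.3792). Price 2.6412; hedge Δ=-0.1100, bond B=14.0862.
Check: Δ(0,0)·S0 + B(0,0) = 2.6412 = V0.

(0,0): Delta=-0.1100 Bond=14.0862
(1,0): Delta=-0.2767 Bond=28.6890
(1,1): Delta=0.0000 Bond=0.0000
V0=2.6412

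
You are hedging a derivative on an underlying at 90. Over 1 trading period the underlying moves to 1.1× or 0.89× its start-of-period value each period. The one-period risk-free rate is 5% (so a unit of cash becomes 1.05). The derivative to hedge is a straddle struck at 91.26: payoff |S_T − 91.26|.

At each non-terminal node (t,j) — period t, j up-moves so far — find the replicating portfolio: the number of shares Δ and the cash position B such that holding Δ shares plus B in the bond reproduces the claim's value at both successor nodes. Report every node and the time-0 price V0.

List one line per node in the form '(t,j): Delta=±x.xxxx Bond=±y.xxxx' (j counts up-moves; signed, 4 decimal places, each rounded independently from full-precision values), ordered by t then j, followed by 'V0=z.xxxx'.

(0,0): Delta=-0.1810 Bond=24.4327
V0=8.1469

Risk-neutral probability p* = (R−d)/(u−d) = (1.05−0.89)/(1.1−0.89) = 0.7619.
At expiry t=1: V(1,0)=11.1600, V(1,1)=7.7400
Node (0,0) S=90.0000: V=(p*·7.7400+(1−p*)·11.1600)/1.05=8.1469; Δ=(7.7400−11.1600)/(99.0000−80.1000)=-0.1810; B=V−Δ·S=24.4327
The time-0 hedge costs 8.1469, which is the no-arbitrage price.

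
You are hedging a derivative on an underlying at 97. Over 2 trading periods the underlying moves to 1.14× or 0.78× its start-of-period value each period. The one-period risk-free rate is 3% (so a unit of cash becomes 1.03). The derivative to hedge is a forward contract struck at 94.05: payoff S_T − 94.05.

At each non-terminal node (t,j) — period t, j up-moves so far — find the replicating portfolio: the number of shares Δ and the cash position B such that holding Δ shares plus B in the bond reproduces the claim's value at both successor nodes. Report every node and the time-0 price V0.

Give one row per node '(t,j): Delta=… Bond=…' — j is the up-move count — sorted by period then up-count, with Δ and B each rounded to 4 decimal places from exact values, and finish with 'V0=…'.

(0,0): Delta=1.0000 Bond=-88.6511
(1,0): Delta=1.0000 Bond=-91.3107
(1,1): Delta=1.0000 Bond=-91.3107
V0=8.3489

Risk-neutral probability p* = (R−d)/(u−d) = (1.03−0.78)/(1.14−0.78) = 0.6944.
Payoff layer (t=2): V(2,0)=-35.0352, V(2,1)=-7.7976, V(2,2)=32.0112
Node (1,0) S=75.6600: V=(p*·-7.7976+(1−p*)·-35.0352)/1.03=-15.6507; Δ=(-7.7976−-35.0352)/(86.2524−59.0148)=1.0000; B=V−Δ·S=-91.3107
Node (1,1) S=110.5800: V=(p*·32.0112+(1−p*)·-7.7976)/1.03=19.2693; Δ=(32.0112−-7.7976)/(126.0612−86.2524)=1.0000; B=V−Δ·S=-91.3107
Node (0,0) S=97.0000: V=(p*·19.2693+(1−p*)·-15.6507)/1.03=8.3489; Δ=(19.2693−-15.6507)/(110.5800−75.6600)=1.0000; B=V−Δ·S=-88.6511
Check: Δ(0,0)·S0 + B(0,0) = 8.3489 = V0.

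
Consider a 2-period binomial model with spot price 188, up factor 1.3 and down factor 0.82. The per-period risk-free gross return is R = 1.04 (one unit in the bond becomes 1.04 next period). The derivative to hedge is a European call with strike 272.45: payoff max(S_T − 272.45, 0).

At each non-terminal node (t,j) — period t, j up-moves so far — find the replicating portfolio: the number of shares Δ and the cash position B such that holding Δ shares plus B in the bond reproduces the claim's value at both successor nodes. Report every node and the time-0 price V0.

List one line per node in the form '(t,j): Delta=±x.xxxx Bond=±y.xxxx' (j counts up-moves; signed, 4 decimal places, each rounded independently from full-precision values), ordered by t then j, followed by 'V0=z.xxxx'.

Since d<R<u, set p* = (R−d)/(u−d) = 0.4583; price each node as the discounted p*-expectation of its children.
Payoff layer (t=2): V(2,0)=0.0000, V(2,1)=0.0000, V(2,2)=45.2700
(1,0): S=154.1600. Δ = (V_up−V_dn)/(S_up−S_dn) = (0.0000−0.0000)/(200.4080−126.4112) = 0.0000. V = [p*·0.0000 + (1−p*)·0.0000]/1.04 = 0.0000. B = V − Δ·S = 0.0000.
(1,1): S=244.4000. Δ = (V_up−V_dn)/(S_up−S_dn) = (45.2700−0.0000)/(317.7200−200.4080) = 0.3859. V = [p*·45.2700 + (1−p*)·0.0000]/1.04 = 19.9507. B = V − Δ·S = -74.3618.
(0,0): S=188.0000. Δ = (V_up−V_dn)/(S_up−S_dn) = (19.9507−0.0000)/(244.4000−154.1600) = 0.2211. V = [p*·19.9507 + (1−p*)·0.0000]/1.04 = 8.7924. B = V − Δ·S = -32.7716.
Self-financing check: at every node Δ·S+B equals the discounted successor values.

(0,0): Delta=0.2211 Bond=-32.7716
(1,0): Delta=0.0000 Bond=0.0000
(1,1): Delta=0.3859 Bond=-74.3618
V0=8.7924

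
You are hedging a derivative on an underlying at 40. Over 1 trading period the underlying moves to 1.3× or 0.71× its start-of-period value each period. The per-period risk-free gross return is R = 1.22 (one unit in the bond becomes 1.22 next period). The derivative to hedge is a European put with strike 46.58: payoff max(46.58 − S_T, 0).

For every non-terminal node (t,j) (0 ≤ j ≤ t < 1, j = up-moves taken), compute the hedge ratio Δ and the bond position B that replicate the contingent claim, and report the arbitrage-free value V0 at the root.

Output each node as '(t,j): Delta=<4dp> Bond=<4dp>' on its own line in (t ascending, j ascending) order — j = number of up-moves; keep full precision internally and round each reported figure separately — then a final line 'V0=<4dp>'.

(0,0): Delta=-0.7703 Bond=32.8341
V0=2.0206

Risk-neutral probability p* = (R−d)/(u−d) = (1.22−0.71)/(1.3−0.71) = 0.8644.
Terminal values V(1,·): V(1,0)=18.1800, V(1,1)=0.0000
  t=0,j=0: stock 40.0000 → up 52.0000 (V=0.0000), down 28.4000 (V=18.1800). Price 2.0206; hedge Δ=-0.7703, bond B=32.8341.
The time-0 hedge costs 2.0206, which is the no-arbitrage price.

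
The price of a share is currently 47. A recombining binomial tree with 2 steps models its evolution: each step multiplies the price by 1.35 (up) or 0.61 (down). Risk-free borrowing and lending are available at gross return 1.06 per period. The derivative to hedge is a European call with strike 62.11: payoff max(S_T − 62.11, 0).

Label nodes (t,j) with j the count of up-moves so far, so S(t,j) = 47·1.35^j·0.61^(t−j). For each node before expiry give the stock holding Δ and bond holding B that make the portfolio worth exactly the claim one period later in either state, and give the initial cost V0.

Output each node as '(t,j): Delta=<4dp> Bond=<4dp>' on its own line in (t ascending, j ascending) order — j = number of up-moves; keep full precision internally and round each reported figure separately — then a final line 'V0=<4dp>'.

Risk-neutral probability p* = (R−d)/(u−d) = (1.06−0.61)/(1.35−0.61) = 0.6081.
Payoff layer (t=2): V(2,0)=0.0000, V(2,1)=0.0000, V(2,2)=23.5475
  t=1,j=0: stock 28.6700 → up 38.7045 (V=0.0000), down 17.4887 (V=0.0000). Price 0.0000; hedge Δ=0.0000, bond B=0.0000.
  t=1,j=1: stock 63.4500 → up 85.6575 (V=23.5475), down 38.7045 (V=0.0000). Price 13.5089; hedge Δ=0.5015, bond B=-18.3121.
  t=0,j=0: stock 47.0000 → up 63.4500 (V=13.5089), down 28.6700 (V=0.0000). Price 7.7499; hedge Δ=0.3884, bond B=-10.5054.
Root portfolio cost Δ·47+B reproduces V0=7.7499.

(0,0): Delta=0.3884 Bond=-10.5054
(1,0): Delta=0.0000 Bond=0.0000
(1,1): Delta=0.5015 Bond=-18.3121
V0=7.7499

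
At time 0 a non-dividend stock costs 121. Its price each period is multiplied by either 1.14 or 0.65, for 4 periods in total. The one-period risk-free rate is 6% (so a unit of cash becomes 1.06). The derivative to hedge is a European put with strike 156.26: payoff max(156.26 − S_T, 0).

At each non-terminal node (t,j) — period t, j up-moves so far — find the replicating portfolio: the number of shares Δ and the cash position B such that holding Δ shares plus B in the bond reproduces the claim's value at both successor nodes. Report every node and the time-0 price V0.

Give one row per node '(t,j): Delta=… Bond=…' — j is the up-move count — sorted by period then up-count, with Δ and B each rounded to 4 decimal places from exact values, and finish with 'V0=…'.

(0,0): Delta=-0.6009 Bond=94.1625
(1,0): Delta=-1.0000 Bond=131.1989
(1,1): Delta=-0.5565 Bond=93.6880
(2,0): Delta=-1.0000 Bond=139.0708
(2,1): Delta=-1.0000 Bond=139.0708
(2,2): Delta=-0.5072 Bond=91.5509
(3,0): Delta=-1.0000 Bond=147.4151
(3,1): Delta=-1.0000 Bond=147.4151
(3,2): Delta=-1.0000 Bond=147.4151
(3,3): Delta=-0.4524 Bond=87.2154
V0=21.4497

The replicating-portfolio and risk-neutral prices coincide; use p* = (1.06−0.65)/(1.14−0.65) = 0.8367 for the latter.
Payoff layer (t=4): V(4,0)=134.6607, V(4,1)=118.3782, V(4,2)=89.8212, V(4,3)=39.7366, V(4,4)=0.0000
Node (3,0) S=33.2296: V=(p*·118.3782+(1−p*)·134.6607)/1.06=114.1855; Δ=(118.3782−134.6607)/(37.8818−21.5993)=-1.0000; B=V−Δ·S=147.4151
Node (3,1) S=58.2797: V=(p*·89.8212+(1−p*)·118.3782)/1.06=89.1354; Δ=(89.8212−118.3782)/(66.4388−37.8818)=-1.0000; B=V−Δ·S=147.4151
Node (3,2) S=102.2135: V=(p*·39.7366+(1−p*)·89.8212)/1.06=45.2016; Δ=(39.7366−89.8212)/(116.5234−66.4388)=-1.0000; B=V−Δ·S=147.4151
Node (3,3) S=179.2668: V=(p*·0.0000+(1−p*)·39.7366)/1.06=6.1204; Δ=(0.0000−39.7366)/(204.3642−116.5234)=-0.4524; B=V−Δ·S=87.2154
Node (2,0) S=51.1225: V=(p*·89.1354+(1−p*)·114.1855)/1.06=87.9483; Δ=(89.1354−114.1855)/(58.2796−33.2296)=-1.0000; B=V−Δ·S=139.0708
Node (2,1) S=89.6610: V=(p*·45.2016+(1−p*)·89.1354)/1.06=49.4098; Δ=(45.2016−89.1354)/(102.2135−58.2797)=-1.0000; B=V−Δ·S=139.0708
Node (2,2) S=157.2516: V=(p*·6.1204+(1−p*)·45.2016)/1.06=11.7934; Δ=(6.1204−45.2016)/(179.2668−102.2135)=-0.5072; B=V−Δ·S=91.5509
Node (1,0) S=78.6500: V=(p*·49.4098+(1−p*)·87.9483)/1.06=52.5489; Δ=(49.4098−87.9483)/(89.6610−51.1225)=-1.0000; B=V−Δ·S=131.1989
Node (1,1) S=137.9400: V=(p*·11.7934+(1−p*)·49.4098)/1.06=16.9197; Δ=(11.7934−49.4098)/(157.2516−89.6610)=-0.5565; B=V−Δ·S=93.6880
Node (0,0) S=121.0000: V=(p*·16.9197+(1−p*)·52.5489)/1.06=21.4497; Δ=(16.9197−52.5489)/(137.9400−78.6500)=-0.6009; B=V−Δ·S=94.1625
Self-financing check: at every node Δ·S+B equals the discounted successor values.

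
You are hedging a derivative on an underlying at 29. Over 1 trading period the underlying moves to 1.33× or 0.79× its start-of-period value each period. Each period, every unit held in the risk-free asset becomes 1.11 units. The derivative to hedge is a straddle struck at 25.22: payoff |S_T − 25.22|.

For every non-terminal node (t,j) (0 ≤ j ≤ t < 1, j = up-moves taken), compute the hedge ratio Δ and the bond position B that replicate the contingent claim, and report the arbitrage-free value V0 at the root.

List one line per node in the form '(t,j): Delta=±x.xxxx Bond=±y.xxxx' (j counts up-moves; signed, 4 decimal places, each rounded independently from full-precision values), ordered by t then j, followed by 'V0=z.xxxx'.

Since d<R<u, set p* = (R−d)/(u−d) = 0.5926; price each node as the discounted p*-expectation of its children.
At expiry t=1: V(1,0)=2.3100, V(1,1)=13.3500
  t=0,j=0: stock 29.0000 → up 38.5700 (V=13.3500), down 22.9100 (V=2.3100). Price 7.9750; hedge Δ=0.7050, bond B=-12.4695.
Root portfolio cost Δ·29+B reproduces V0=7.9750.

(0,0): Delta=0.7050 Bond=-12.4695
V0=7.9750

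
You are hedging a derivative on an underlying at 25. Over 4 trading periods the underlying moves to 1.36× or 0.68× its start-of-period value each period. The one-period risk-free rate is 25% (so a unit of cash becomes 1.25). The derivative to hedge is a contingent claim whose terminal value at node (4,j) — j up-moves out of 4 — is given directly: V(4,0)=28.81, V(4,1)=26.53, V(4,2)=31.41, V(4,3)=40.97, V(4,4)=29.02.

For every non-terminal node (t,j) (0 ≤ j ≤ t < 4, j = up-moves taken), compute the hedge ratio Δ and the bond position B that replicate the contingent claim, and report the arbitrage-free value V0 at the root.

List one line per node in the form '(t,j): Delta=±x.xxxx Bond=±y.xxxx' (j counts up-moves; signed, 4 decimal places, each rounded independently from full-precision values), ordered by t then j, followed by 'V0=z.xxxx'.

(0,0): Delta=-0.1044 Bond=16.4559
(1,0): Delta=0.4419 Bond=11.2832
(1,1): Delta=-0.1571 Bond=22.3620
(2,0): Delta=0.3788 Bond=14.8333
(2,1): Delta=0.4479 Bond=13.9633
(2,2): Delta=-0.2155 Bond=30.6521
(3,0): Delta=-0.4265 Bond=24.8720
(3,1): Delta=0.4565 Bond=17.3200
(3,2): Delta=0.4471 Bond=17.4800
(3,3): Delta=-0.2794 Bond=42.3360
V0=13.8454

Since d<R<u, set p* = (R−d)/(u−d) = 0.8382; price each node as the discounted p*-expectation of its children.
Terminal values V(4,·): V(4,0)=28.8100, V(4,1)=26.5300, V(4,2)=31.4100, V(4,3)=40.9700, V(4,4)=29.0200
  t=3,j=0: stock 7.8608 → up 10.6907 (V=26.5300), down 5.3453 (V=28.8100). Price 21.5191; hedge Δ=-0.4265, bond B=24.8720.
  t=3,j=1: stock 15.7216 → up 21.3814 (V=31.4100), down 10.6907 (V=26.5300). Price 24.4965; hedge Δ=0.4565, bond B=17.3200.
  t=3,j=2: stock 31.4432 → up 42.7628 (V=40.9700), down 21.3814 (V=31.4100). Price 31.5388; hedge Δ=0.4471, bond B=17.4800.
  t=3,j=3: stock 62.8864 → up 85.5255 (V=29.0200), down 42.7628 (V=40.9700). Price 24.7625; hedge Δ=-0.2794, bond B=42.3360.
  t=2,j=0: stock 11.5600 → up 15.7216 (V=24.4965), down 7.8608 (V=21.5191). Price 19.2119; hedge Δ=0.3788, bond B=14.8333.
  t=2,j=1: stock 23.1200 → up 31.4432 (V=31.5388), down 15.7216 (V=24.4965). Price 24.3197; hedge Δ=0.4479, bond B=13.9633.
  t=2,j=2: stock 46.2400 → up 62.8864 (V=24.7625), down 31.4432 (V=31.5388). Price 20.6869; hedge Δ=-0.2155, bond B=30.6521.
  t=1,j=0: stock 17.0000 → up 23.1200 (V=24.3197), down 11.5600 (V=19.2119). Price 18.7947; hedge Δ=0.4419, bond B=11.2832.
  t=1,j=1: stock 34.0000 → up 46.2400 (V=20.6869), down 23.1200 (V=24.3197). Price 17.0197; hedge Δ=-0.1571, bond B=22.3620.
  t=0,j=0: stock 25.0000 → up 34.0000 (V=17.0197), down 17.0000 (V=18.7947). Price 13.8454; hedge Δ=-0.1044, bond B=16.4559.
Self-financing check: at every node Δ·S+B equals the discounted successor values.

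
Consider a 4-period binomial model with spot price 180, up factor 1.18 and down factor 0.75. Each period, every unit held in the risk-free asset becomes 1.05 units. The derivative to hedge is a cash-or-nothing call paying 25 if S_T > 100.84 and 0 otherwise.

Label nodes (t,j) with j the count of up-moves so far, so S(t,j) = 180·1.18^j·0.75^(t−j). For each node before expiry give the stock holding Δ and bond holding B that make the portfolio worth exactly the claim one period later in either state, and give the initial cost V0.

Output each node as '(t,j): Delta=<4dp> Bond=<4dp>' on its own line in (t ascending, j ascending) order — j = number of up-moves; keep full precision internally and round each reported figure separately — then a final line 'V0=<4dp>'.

Under the risk-neutral measure, an up-move has probability p* = (R−d)/(u−d) = 0.6977 and values discount at R = 1.05.
Payoff layer (t=4): V(4,0)=0.0000, V(4,1)=0.0000, V(4,2)=25.0000, V(4,3)=25.0000, V(4,4)=25.0000
  t=3,j=0: stock 75.9375 → up 89.6062 (V=0.0000), down 56.9531 (V=0.0000). Price 0.0000; hedge Δ=0.0000, bond B=0.0000.
  t=3,j=1: stock 119.4750 → up 140.9805 (V=25.0000), down 89.6062 (V=0.0000). Price 16.6113; hedge Δ=0.4866, bond B=-41.5282.
  t=3,j=2: stock 187.9740 → up 221.8093 (V=25.0000), down 140.9805 (V=25.0000). Price 23.8095; hedge Δ=0.0000, bond B=23.8095.
  t=3,j=3: stock 295.7458 → up 348.9800 (V=25.0000), down 221.8093 (V=25.0000). Price 23.8095; hedge Δ=0.0000, bond B=23.8095.
  t=2,j=0: stock 101.2500 → up 119.4750 (V=16.6113), down 75.9375 (V=0.0000). Price 11.0374; hedge Δ=0.3815, bond B=-27.5935.
  t=2,j=1: stock 159.3000 → up 187.9740 (V=23.8095), down 119.4750 (V=16.6113). Price 20.6032; hedge Δ=0.1051, bond B=3.8631.
  t=2,j=2: stock 250.6320 → up 295.7458 (V=23.8095), down 187.9740 (V=23.8095). Price 22.6757; hedge Δ=0.0000, bond B=22.6757.
  t=1,j=0: stock 135.0000 → up 159.3000 (V=20.6032), down 101.2500 (V=11.0374). Price 16.8678; hedge Δ=0.1648, bond B=-5.3781.
  t=1,j=1: stock 212.4000 → up 250.6320 (V=22.6757), down 159.3000 (V=20.6032). Price 20.9992; hedge Δ=0.0227, bond B=16.1792.
  t=0,j=0: stock 180.0000 → up 212.4000 (V=20.9992), down 135.0000 (V=16.8678). Price 18.8097; hedge Δ=0.0534, bond B=9.2018.
Each (Δ,B) replicates both successor values, so the strategy is self-financing and V0 is arbitrage-free.

(0,0): Delta=0.0534 Bond=9.2018
(1,0): Delta=0.1648 Bond=-5.3781
(1,1): Delta=0.0227 Bond=16.1792
(2,0): Delta=0.3815 Bond=-27.5935
(2,1): Delta=0.1051 Bond=3.8631
(2,2): Delta=0.0000 Bond=22.6757
(3,0): Delta=0.0000 Bond=0.0000
(3,1): Delta=0.4866 Bond=-41.5282
(3,2): Delta=0.0000 Bond=23.8095
(3,3): Delta=0.0000 Bond=23.8095
V0=18.8097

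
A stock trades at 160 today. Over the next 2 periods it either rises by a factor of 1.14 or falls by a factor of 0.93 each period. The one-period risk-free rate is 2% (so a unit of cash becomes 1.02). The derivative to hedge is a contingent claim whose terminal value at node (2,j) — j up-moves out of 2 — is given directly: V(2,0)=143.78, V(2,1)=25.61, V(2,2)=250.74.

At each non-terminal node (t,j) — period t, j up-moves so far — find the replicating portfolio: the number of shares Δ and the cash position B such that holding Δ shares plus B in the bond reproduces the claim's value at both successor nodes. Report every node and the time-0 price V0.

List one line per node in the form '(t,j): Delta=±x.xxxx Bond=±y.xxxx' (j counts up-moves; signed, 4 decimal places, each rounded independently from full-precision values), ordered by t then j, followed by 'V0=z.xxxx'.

(0,0): Delta=0.8450 Bond=-33.7460
(1,0): Delta=-3.7817 Bond=654.0238
(1,1): Delta=5.8775 Bond=-952.3473
V0=101.4480

Since d<R<u, set p* = (R−d)/(u−d) = 0.4286; price each node as the discounted p*-expectation of its children.
Payoff layer (t=2): V(2,0)=143.7800, V(2,1)=25.6100, V(2,2)=250.7400
  t=1,j=0: stock 148.8000 → up 169.6320 (V=25.6100), down 138.3840 (V=143.7800). Price 91.3095; hedge Δ=-3.7817, bond B=654.0238.
  t=1,j=1: stock 182.4000 → up 207.9360 (V=250.7400), down 169.6320 (V=25.6100). Price 119.7003; hedge Δ=5.8775, bond B=-952.3473.
  t=0,j=0: stock 160.0000 → up 182.4000 (V=119.7003), down 148.8000 (V=91.3095). Price 101.4480; hedge Δ=0.8450, bond B=-33.7460.
Check: Δ(0,0)·S0 + B(0,0) = 101.4480 = V0.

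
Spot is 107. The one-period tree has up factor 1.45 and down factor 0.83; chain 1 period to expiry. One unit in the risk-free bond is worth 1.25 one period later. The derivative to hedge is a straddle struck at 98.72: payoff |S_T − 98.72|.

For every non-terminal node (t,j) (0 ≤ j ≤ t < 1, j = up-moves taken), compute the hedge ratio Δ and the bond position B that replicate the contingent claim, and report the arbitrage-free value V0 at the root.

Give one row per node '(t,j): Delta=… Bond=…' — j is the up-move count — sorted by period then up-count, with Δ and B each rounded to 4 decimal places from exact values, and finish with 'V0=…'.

Since d<R<u, set p* = (R−d)/(u−d) = 0.6774; price each node as the discounted p*-expectation of its children.
Terminal payoffs: V(1,0)=9.9100, V(1,1)=56.4300
Node (0,0) S=107.0000: V=(p*·56.4300+(1−p*)·9.9100)/1.25=33.1388; Δ=(56.4300−9.9100)/(155.1500−88.8100)=0.7012; B=V−Δ·S=-41.8934
The time-0 hedge costs 33.1388, which is the no-arbitrage price.

(0,0): Delta=0.7012 Bond=-41.8934
V0=33.1388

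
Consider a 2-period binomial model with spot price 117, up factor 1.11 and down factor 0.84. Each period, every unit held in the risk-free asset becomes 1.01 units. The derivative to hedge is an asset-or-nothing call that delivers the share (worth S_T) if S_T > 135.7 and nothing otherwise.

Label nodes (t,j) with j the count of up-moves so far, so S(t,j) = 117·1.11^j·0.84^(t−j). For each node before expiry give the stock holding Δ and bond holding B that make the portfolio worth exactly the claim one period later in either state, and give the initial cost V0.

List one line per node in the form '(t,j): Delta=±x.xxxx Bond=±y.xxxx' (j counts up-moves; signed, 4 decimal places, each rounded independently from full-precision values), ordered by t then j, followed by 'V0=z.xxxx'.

(0,0): Delta=2.8448 Bond=-276.8151
(1,0): Delta=0.0000 Bond=0.0000
(1,1): Delta=4.1111 Bond=-444.0440
V0=56.0221

Since d<R<u, set p* = (R−d)/(u−d) = 0.6296; price each node as the discounted p*-expectation of its children.
Payoff layer (t=2): V(2,0)=0.0000, V(2,1)=0.0000, V(2,2)=144.1557
(1,0): S=98.2800. Δ = (V_up−V_dn)/(S_up−S_dn) = (0.0000−0.0000)/(109.0908−82.5552) = 0.0000. V = [p*·0.0000 + (1−p*)·0.0000]/1.01 = 0.0000. B = V − Δ·S = 0.0000.
(1,1): S=129.8700. Δ = (V_up−V_dn)/(S_up−S_dn) = (144.1557−0.0000)/(144.1557−109.0908) = 4.1111. V = [p*·144.1557 + (1−p*)·0.0000]/1.01 = 89.8660. B = V − Δ·S = -444.0440.
(0,0): S=117.0000. Δ = (V_up−V_dn)/(S_up−S_dn) = (89.8660−0.0000)/(129.8700−98.2800) = 2.8448. V = [p*·89.8660 + (1−p*)·0.0000]/1.01 = 56.0221. B = V − Δ·S = -276.8151.
Root portfolio cost Δ·117+B reproduces V0=56.0221.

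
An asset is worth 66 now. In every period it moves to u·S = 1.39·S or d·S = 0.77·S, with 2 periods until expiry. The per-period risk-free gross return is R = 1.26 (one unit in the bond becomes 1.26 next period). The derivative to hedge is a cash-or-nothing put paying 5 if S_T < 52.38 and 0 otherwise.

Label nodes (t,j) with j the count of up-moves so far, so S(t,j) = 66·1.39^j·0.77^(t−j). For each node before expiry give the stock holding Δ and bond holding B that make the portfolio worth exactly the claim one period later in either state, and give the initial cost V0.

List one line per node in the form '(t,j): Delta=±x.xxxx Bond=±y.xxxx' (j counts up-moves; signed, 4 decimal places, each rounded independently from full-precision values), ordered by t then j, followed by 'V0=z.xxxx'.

(0,0): Delta=-0.0203 Bond=1.4805
(1,0): Delta=-0.1587 Bond=8.8966
(1,1): Delta=0.0000 Bond=0.0000
V0=0.1385

The replicating-portfolio and risk-neutral prices coincide; use p* = (1.26−0.77)/(1.39−0.77) = 0.7903 for the latter.
Payoff layer (t=2): V(2,0)=5.0000, V(2,1)=0.0000, V(2,2)=0.0000
  t=1,j=0: stock 50.8200 → up 70.6398 (V=0.0000), down 39.1314 (V=5.0000). Price 0.8321; hedge Δ=-0.1587, bond B=8.8966.
  t=1,j=1: stock 91.7400 → up 127.5186 (V=0.0000), down 70.6398 (V=0.0000). Price 0.0000; hedge Δ=0.0000, bond B=0.0000.
  t=0,j=0: stock 66.0000 → up 91.7400 (V=0.0000), down 50.8200 (V=0.8321). Price 0.1385; hedge Δ=-0.0203, bond B=1.4805.
The time-0 hedge costs 0.1385, which is the no-arbitrage price.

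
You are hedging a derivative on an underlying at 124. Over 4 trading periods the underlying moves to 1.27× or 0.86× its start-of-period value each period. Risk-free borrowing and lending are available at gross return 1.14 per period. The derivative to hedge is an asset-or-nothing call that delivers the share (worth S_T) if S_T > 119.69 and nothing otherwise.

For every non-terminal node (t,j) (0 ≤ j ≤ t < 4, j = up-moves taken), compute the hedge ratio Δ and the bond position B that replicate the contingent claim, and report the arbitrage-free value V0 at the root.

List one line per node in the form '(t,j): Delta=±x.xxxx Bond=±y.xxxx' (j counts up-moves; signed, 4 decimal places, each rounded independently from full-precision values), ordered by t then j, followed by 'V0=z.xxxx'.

(0,0): Delta=1.2602 Bond=-37.8387
(1,0): Delta=1.7062 Bond=-90.6963
(1,1): Delta=1.1200 Bond=-21.0545
(2,0): Delta=2.3566 Bond=-163.0441
(2,1): Delta=1.5017 Bond=-75.6990
(2,2): Delta=1.0000 Bond=0.0000
(3,0): Delta=0.0000 Bond=0.0000
(3,1): Delta=3.0976 Bond=-272.1672
(3,2): Delta=1.0000 Bond=0.0000
(3,3): Delta=1.0000 Bond=0.0000
V0=118.4298

No-arbitrage ⇒ martingale measure with p* = (R−d)/(u−d) = 0.6829.
Terminal payoffs: V(4,0)=0.0000, V(4,1)=0.0000, V(4,2)=147.9197, V(4,3)=218.4396, V(4,4)=322.5794
  t=3,j=0: stock 78.8709 → up 100.1661 (V=0.0000), down 67.8290 (V=0.0000). Price 0.0000; hedge Δ=0.0000, bond B=0.0000.
  t=3,j=1: stock 116.4722 → up 147.9197 (V=147.9197), down 100.1661 (V=0.0000). Price 88.6126; hedge Δ=3.0976, bond B=-272.1672.
  t=3,j=2: stock 171.9997 → up 218.4396 (V=218.4396), down 147.9197 (V=147.9197). Price 171.9997; hedge Δ=1.0000, bond B=0.0000.
  t=3,j=3: stock 253.9995 → up 322.5794 (V=322.5794), down 218.4396 (V=218.4396). Price 253.9995; hedge Δ=1.0000, bond B=0.0000.
  t=2,j=0: stock 91.7104 → up 116.4722 (V=88.6126), down 78.8709 (V=0.0000). Price 53.0841; hedge Δ=2.3566, bond B=-163.0441.
  t=2,j=1: stock 135.4328 → up 171.9997 (V=171.9997), down 116.4722 (V=88.6126). Price 127.6841; hedge Δ=1.5017, bond B=-75.6990.
  t=2,j=2: stock 199.9996 → up 253.9995 (V=253.9995), down 171.9997 (V=171.9997). Price 199.9996; hedge Δ=1.0000, bond B=0.0000.
  t=1,j=0: stock 106.6400 → up 135.4328 (V=127.6841), down 91.7104 (V=53.0841). Price 91.2548; hedge Δ=1.7062, bond B=-90.6963.
  t=1,j=1: stock 157.4800 → up 199.9996 (V=199.9996), down 135.4328 (V=127.6841). Price 155.3248; hedge Δ=1.1200, bond B=-21.0545.
  t=0,j=0: stock 124.0000 → up 157.4800 (V=155.3248), down 106.6400 (V=91.2548). Price 118.4298; hedge Δ=1.2602, bond B=-37.8387.
The time-0 hedge costs 118.4298, which is the no-arbitrage price.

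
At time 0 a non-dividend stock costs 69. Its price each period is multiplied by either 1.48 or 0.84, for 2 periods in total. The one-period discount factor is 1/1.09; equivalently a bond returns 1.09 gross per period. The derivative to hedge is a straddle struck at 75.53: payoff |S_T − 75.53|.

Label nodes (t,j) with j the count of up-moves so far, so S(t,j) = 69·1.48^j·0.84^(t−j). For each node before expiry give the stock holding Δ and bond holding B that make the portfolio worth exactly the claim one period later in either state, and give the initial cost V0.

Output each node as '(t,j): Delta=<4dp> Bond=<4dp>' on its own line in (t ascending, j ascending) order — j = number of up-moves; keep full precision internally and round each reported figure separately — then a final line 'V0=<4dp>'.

Under the risk-neutral measure, an up-move has probability p* = (R−d)/(u−d) = 0.3906 and values discount at R = 1.09.
Payoff layer (t=2): V(2,0)=26.8436, V(2,1)=10.2508, V(2,2)=75.6076
Node (1,0) S=57.9600: V=(p*·10.2508+(1−p*)·26.8436)/1.09=18.6808; Δ=(10.2508−26.8436)/(85.7808−48.6864)=-0.4473; B=V−Δ·S=44.6070
Node (1,1) S=102.1200: V=(p*·75.6076+(1−p*)·10.2508)/1.09=32.8264; Δ=(75.6076−10.2508)/(151.1376−85.7808)=1.0000; B=V−Δ·S=-69.2936
Node (0,0) S=69.0000: V=(p*·32.8264+(1−p*)·18.6808)/1.09=22.2077; Δ=(32.8264−18.6808)/(102.1200−57.9600)=0.3203; B=V−Δ·S=0.1051
Each (Δ,B) replicates both successor values, so the strategy is self-financing and V0 is arbitrage-free.

(0,0): Delta=0.3203 Bond=0.1051
(1,0): Delta=-0.4473 Bond=44.6070
(1,1): Delta=1.0000 Bond=-69.2936
V0=22.2077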